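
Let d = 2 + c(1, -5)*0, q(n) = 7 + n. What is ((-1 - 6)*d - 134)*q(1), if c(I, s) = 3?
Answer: -1184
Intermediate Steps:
d = 2 (d = 2 + 3*0 = 2 + 0 = 2)
((-1 - 6)*d - 134)*q(1) = ((-1 - 6)*2 - 134)*(7 + 1) = (-7*2 - 134)*8 = (-14 - 134)*8 = -148*8 = -1184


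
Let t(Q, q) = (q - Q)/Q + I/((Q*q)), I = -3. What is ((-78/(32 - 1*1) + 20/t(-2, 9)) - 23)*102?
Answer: -185079/62 ≈ -2985.1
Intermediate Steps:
t(Q, q) = (q - Q)/Q - 3/(Q*q) (t(Q, q) = (q - Q)/Q - 3*1/(Q*q) = (q - Q)/Q - 3/(Q*q))
((-78/(32 - 1*1) + 20/t(-2, 9)) - 23)*102 = ((-78/(32 - 1*1) + 20/(-1 + 9/(-2) - 3/(-2*9))) - 23)*102 = ((-78/(32 - 1) + 20/(-1 + 9*(-1/2) - 3*(-1/2)*1/9)) - 23)*102 = ((-78/31 + 20/(-1 - 9/2 + 1/6)) - 23)*102 = ((-78*1/31 + 20/(-16/3)) - 23)*102 = ((-78/31 + 20*(-3/16)) - 23)*102 = ((-78/31 - 15/4) - 23)*102 = (-777/124 - 23)*102 = -3629/124*102 = -185079/62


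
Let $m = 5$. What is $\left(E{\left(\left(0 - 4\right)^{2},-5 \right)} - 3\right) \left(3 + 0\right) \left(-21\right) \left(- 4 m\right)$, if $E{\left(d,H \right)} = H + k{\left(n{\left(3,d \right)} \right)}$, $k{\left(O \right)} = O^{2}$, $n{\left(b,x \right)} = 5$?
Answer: $21420$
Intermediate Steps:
$E{\left(d,H \right)} = 25 + H$ ($E{\left(d,H \right)} = H + 5^{2} = H + 25 = 25 + H$)
$\left(E{\left(\left(0 - 4\right)^{2},-5 \right)} - 3\right) \left(3 + 0\right) \left(-21\right) \left(- 4 m\right) = \left(\left(25 - 5\right) - 3\right) \left(3 + 0\right) \left(-21\right) \left(\left(-4\right) 5\right) = \left(20 - 3\right) 3 \left(-21\right) \left(-20\right) = 17 \cdot 3 \left(-21\right) \left(-20\right) = 51 \left(-21\right) \left(-20\right) = \left(-1071\right) \left(-20\right) = 21420$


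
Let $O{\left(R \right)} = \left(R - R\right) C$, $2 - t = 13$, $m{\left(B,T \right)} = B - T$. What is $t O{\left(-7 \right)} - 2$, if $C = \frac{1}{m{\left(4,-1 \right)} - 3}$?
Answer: $-2$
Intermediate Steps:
$C = \frac{1}{2}$ ($C = \frac{1}{\left(4 - -1\right) - 3} = \frac{1}{\left(4 + 1\right) - 3} = \frac{1}{5 - 3} = \frac{1}{2} \approx 0.5$)
$t = -11$ ($t = 2 - 13 = -11$)
$O{\left(R \right)} = 0$ ($O{\left(R \right)} = \left(R - R\right) \frac{1}{2} = 0 \cdot \frac{1}{2} = 0$)
$t O{\left(-7 \right)} - 2 = \left(-11\right) 0 - 2 = 0 - 2 = -2$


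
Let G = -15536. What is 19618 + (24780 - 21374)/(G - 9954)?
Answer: 250029707/12745 ≈ 19618.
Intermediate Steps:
19618 + (24780 - 21374)/(G - 9954) = 19618 + (24780 - 21374)/(-15536 - 9954) = 19618 + 3406/(-25490) = 19618 + 3406*(-1/25490) = 19618 - 1703/12745 = 250029707/12745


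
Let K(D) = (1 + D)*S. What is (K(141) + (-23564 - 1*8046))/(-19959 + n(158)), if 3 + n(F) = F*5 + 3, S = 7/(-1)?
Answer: 32604/19169 ≈ 1.7009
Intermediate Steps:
S = -7 (S = 7*(-1) = -7)
n(F) = 5*F (n(F) = -3 + (F*5 + 3) = -3 + (5*F + 3) = -3 + (3 + 5*F) = 5*F)
K(D) = -7 - 7*D (K(D) = (1 + D)*(-7) = -7 - 7*D)
(K(141) + (-23564 - 1*8046))/(-19959 + n(158)) = ((-7 - 7*141) + (-23564 - 1*8046))/(-19959 + 5*158) = ((-7 - 987) + (-23564 - 8046))/(-19959 + 790) = (-994 - 31610)/(-19169) = -32604*(-1/19169) = 32604/19169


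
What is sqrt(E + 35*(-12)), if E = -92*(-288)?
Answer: 2*sqrt(6519) ≈ 161.48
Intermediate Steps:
E = 26496
sqrt(E + 35*(-12)) = sqrt(26496 + 35*(-12)) = sqrt(26496 - 420) = sqrt(26076) = 2*sqrt(6519)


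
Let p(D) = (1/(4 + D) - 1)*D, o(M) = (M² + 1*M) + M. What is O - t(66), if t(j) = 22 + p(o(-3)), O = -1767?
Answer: -12505/7 ≈ -1786.4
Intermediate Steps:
o(M) = M² + 2*M (o(M) = (M² + M) + M = (M + M²) + M = M² + 2*M)
p(D) = D*(-1 + 1/(4 + D)) (p(D) = (-1 + 1/(4 + D))*D = D*(-1 + 1/(4 + D)))
t(j) = 136/7 (t(j) = 22 - (-3*(2 - 3))*(3 - 3*(2 - 3))/(4 - 3*(2 - 3)) = 22 - (-3*(-1))*(3 - 3*(-1))/(4 - 3*(-1)) = 22 - 1*3*(3 + 3)/(4 + 3) = 22 - 1*3*6/7 = 22 - 1*3*⅐*6 = 22 - 18/7 = 136/7)
O - t(66) = -1767 - 1*136/7 = -1767 - 136/7 = -12505/7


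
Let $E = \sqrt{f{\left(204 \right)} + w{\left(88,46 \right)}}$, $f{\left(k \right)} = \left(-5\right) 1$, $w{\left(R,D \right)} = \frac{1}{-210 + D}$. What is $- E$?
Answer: $- \frac{i \sqrt{33661}}{82} \approx - 2.2374 i$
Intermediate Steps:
$f{\left(k \right)} = -5$
$E = \frac{i \sqrt{33661}}{82}$ ($E = \sqrt{-5 + \frac{1}{-210 + 46}} = \sqrt{-5 + \frac{1}{-164}} = \sqrt{-5 - \frac{1}{164}} = \sqrt{- \frac{821}{164}} = \frac{i \sqrt{33661}}{82} \approx 2.2374 i$)
$- E = - \frac{i \sqrt{33661}}{82}$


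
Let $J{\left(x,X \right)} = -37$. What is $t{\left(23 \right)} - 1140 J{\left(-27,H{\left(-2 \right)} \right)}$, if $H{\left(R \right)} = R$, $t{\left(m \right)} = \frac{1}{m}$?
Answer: $\frac{970141}{23} \approx 42180.0$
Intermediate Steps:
$t{\left(23 \right)} - 1140 J{\left(-27,H{\left(-2 \right)} \right)} = \frac{1}{23} - -42180 = \frac{1}{23} + 42180 = \frac{970141}{23}$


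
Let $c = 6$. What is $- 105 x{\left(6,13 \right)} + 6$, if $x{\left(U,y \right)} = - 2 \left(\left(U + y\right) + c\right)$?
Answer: $5256$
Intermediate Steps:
$x{\left(U,y \right)} = -12 - 2 U - 2 y$ ($x{\left(U,y \right)} = - 2 \left(\left(U + y\right) + 6\right) = - 2 \left(6 + U + y\right) = -12 - 2 U - 2 y$)
$- 105 x{\left(6,13 \right)} + 6 = - 105 \left(-12 - 12 - 26\right) + 6 = \left(-105\right) \left(-50\right) + 6 = 5250 + 6 = 5256$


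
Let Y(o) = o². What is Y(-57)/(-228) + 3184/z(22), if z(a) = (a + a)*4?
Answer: 169/44 ≈ 3.8409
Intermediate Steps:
z(a) = 8*a (z(a) = (2*a)*4 = 8*a)
Y(-57)/(-228) + 3184/z(22) = (-57)²/(-228) + 3184/((8*22)) = 3249*(-1/228) + 3184/176 = -57/4 + 3184*(1/176) = -57/4 + 199/11 = 169/44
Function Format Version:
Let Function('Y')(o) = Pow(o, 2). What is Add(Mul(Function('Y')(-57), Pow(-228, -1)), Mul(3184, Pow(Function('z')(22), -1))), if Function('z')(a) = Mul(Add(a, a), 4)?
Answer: Rational(169, 44) ≈ 3.8409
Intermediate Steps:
Function('z')(a) = Mul(8, a) (Function('z')(a) = Mul(Mul(2, a), 4) = Mul(8, a))
Add(Mul(Function('Y')(-57), Pow(-228, -1)), Mul(3184, Pow(Function('z')(22), -1))) = Add(Mul(Pow(-57, 2), Pow(-228, -1)), Mul(3184, Pow(Mul(8, 22), -1))) = Add(Mul(3249, Rational(-1, 228)), Mul(3184, Pow(176, -1))) = Add(Rational(-57, 4), Mul(3184, Rational(1, 176))) = Add(Rational(-57, 4), Rational(199, 11)) = Rational(169, 44)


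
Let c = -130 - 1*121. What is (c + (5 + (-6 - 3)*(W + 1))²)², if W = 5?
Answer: 4622500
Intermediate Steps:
c = -251 (c = -130 - 121 = -251)
(c + (5 + (-6 - 3)*(W + 1))²)² = (-251 + (5 + (-6 - 3)*(5 + 1))²)² = (-251 + (5 - 9*6)²)² = (-251 + (5 - 54)²)² = (-251 + (-49)²)² = (-251 + 2401)² = 2150² = 4622500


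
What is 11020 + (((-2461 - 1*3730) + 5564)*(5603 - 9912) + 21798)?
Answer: 2734561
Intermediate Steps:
11020 + (((-2461 - 1*3730) + 5564)*(5603 - 9912) + 21798) = 11020 + (((-2461 - 3730) + 5564)*(-4309) + 21798) = 11020 + ((-6191 + 5564)*(-4309) + 21798) = 11020 + (-627*(-4309) + 21798) = 11020 + (2701743 + 21798) = 11020 + 2723541 = 2734561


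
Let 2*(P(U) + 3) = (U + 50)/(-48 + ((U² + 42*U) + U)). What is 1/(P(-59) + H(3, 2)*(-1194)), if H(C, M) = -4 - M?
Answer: 1792/12832503 ≈ 0.00013965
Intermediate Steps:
P(U) = -3 + (50 + U)/(2*(-48 + U² + 43*U)) (P(U) = -3 + ((U + 50)/(-48 + ((U² + 42*U) + U)))/2 = -3 + ((50 + U)/(-48 + (U² + 43*U)))/2 = -3 + ((50 + U)/(-48 + U² + 43*U))/2 = -3 + (50 + U)/(2*(-48 + U² + 43*U)))
1/(P(-59) + H(3, 2)*(-1194)) = 1/((338 - 257*(-59) - 6*(-59)²)/(2*(-48 + (-59)² + 43*(-59))) + (-4 - 1*2)*(-1194)) = 1/((338 + 15163 - 6*3481)/(2*(-48 + 3481 - 2537)) + (-4 - 2)*(-1194)) = 1/((½)*(338 + 15163 - 20886)/896 - 6*(-1194)) = 1/((½)*(1/896)*(-5385) + 7164) = 1/(-5385/1792 + 7164) = 1/(12832503/1792) = 1792/12832503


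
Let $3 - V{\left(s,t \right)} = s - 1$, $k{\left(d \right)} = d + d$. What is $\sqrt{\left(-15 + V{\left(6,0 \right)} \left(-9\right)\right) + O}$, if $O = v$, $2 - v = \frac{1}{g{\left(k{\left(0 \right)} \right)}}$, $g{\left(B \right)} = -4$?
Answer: $\frac{\sqrt{21}}{2} \approx 2.2913$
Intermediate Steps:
$k{\left(d \right)} = 2 d$
$V{\left(s,t \right)} = 4 - s$ ($V{\left(s,t \right)} = 3 - \left(s - 1\right) = 3 - \left(-1 + s\right) = 4 - s$)
$v = \frac{9}{4}$ ($v = 2 - \frac{1}{-4} = 2 - - \frac{1}{4} = 2 + \frac{1}{4} = \frac{9}{4} \approx 2.25$)
$O = \frac{9}{4} \approx 2.25$
$\sqrt{\left(-15 + V{\left(6,0 \right)} \left(-9\right)\right) + O} = \sqrt{\left(-15 + \left(4 - 6\right) \left(-9\right)\right) + \frac{9}{4}} = \sqrt{\left(-15 - -18\right) + \frac{9}{4}} = \sqrt{\left(-15 + 18\right) + \frac{9}{4}} = \sqrt{3 + \frac{9}{4}} = \sqrt{\frac{21}{4}} = \frac{\sqrt{21}}{2}$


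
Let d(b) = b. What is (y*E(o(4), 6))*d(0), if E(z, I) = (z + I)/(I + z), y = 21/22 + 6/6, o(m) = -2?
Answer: 0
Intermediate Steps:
y = 43/22 (y = 21*(1/22) + 6*(⅙) = 21/22 + 1 = 43/22 ≈ 1.9545)
E(z, I) = 1 (E(z, I) = (I + z)/(I + z) = 1)
(y*E(o(4), 6))*d(0) = ((43/22)*1)*0 = (43/22)*0 = 0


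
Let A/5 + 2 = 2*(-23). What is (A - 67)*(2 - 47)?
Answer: 13815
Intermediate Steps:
A = -240 (A = -10 + 5*(2*(-23)) = -10 + 5*(-46) = -10 - 230 = -240)
(A - 67)*(2 - 47) = (-240 - 67)*(2 - 47) = -307*(-45) = 13815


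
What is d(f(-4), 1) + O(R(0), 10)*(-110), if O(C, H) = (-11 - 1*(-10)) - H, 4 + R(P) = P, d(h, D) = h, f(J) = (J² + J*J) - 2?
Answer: 1240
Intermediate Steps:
f(J) = -2 + 2*J² (f(J) = (J² + J²) - 2 = 2*J² - 2 = -2 + 2*J²)
R(P) = -4 + P
O(C, H) = -1 - H (O(C, H) = (-11 + 10) - H = -1 - H)
d(f(-4), 1) + O(R(0), 10)*(-110) = (-2 + 2*(-4)²) + (-1 - 1*10)*(-110) = (-2 + 2*16) + (-1 - 10)*(-110) = (-2 + 32) - 11*(-110) = 30 + 1210 = 1240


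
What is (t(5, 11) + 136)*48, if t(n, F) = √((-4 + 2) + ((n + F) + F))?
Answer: 6768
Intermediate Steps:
t(n, F) = √(-2 + n + 2*F) (t(n, F) = √(-2 + ((F + n) + F)) = √(-2 + (n + 2*F)) = √(-2 + n + 2*F))
(t(5, 11) + 136)*48 = (√(-2 + 5 + 2*11) + 136)*48 = (√(-2 + 5 + 22) + 136)*48 = (√25 + 136)*48 = (5 + 136)*48 = 141*48 = 6768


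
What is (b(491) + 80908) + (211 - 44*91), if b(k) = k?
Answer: 77606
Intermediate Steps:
(b(491) + 80908) + (211 - 44*91) = (491 + 80908) + (211 - 44*91) = 81399 + (211 - 4004) = 81399 - 3793 = 77606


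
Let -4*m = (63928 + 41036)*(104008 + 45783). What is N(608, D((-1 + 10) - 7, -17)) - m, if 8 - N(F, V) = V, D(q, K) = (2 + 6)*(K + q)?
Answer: 3930665759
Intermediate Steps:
D(q, K) = 8*K + 8*q (D(q, K) = 8*(K + q) = 8*K + 8*q)
N(F, V) = 8 - V
m = -3930665631 (m = -(63928 + 41036)*(104008 + 45783)/4 = -26241*149791 = -¼*15722662524 = -3930665631)
N(608, D((-1 + 10) - 7, -17)) - m = (8 - (8*(-17) + 8*((-1 + 10) - 7))) - 1*(-3930665631) = (8 - (-136 + 8*(9 - 7))) + 3930665631 = (8 - (-136 + 8*2)) + 3930665631 = (8 - (-136 + 16)) + 3930665631 = (8 - 1*(-120)) + 3930665631 = (8 + 120) + 3930665631 = 128 + 3930665631 = 3930665759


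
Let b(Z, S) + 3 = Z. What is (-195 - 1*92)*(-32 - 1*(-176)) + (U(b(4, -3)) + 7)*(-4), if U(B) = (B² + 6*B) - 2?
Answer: -41376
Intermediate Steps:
b(Z, S) = -3 + Z
U(B) = -2 + B² + 6*B
(-195 - 1*92)*(-32 - 1*(-176)) + (U(b(4, -3)) + 7)*(-4) = (-195 - 1*92)*(-32 - 1*(-176)) + ((-2 + (-3 + 4)² + 6*(-3 + 4)) + 7)*(-4) = (-195 - 92)*(-32 + 176) + ((-2 + 1² + 6*1) + 7)*(-4) = -287*144 + ((-2 + 1 + 6) + 7)*(-4) = -41328 + (5 + 7)*(-4) = -41328 + 12*(-4) = -41328 - 48 = -41376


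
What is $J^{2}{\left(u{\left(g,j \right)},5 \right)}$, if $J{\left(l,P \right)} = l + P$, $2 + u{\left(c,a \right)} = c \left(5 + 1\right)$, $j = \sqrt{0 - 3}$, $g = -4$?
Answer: $441$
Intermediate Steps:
$j = i \sqrt{3}$ ($j = \sqrt{-3} = i \sqrt{3} \approx 1.732 i$)
$u{\left(c,a \right)} = -2 + 6 c$ ($u{\left(c,a \right)} = -2 + c \left(5 + 1\right) = -2 + c 6 = -2 + 6 c$)
$J{\left(l,P \right)} = P + l$
$J^{2}{\left(u{\left(g,j \right)},5 \right)} = \left(5 + \left(-2 + 6 \left(-4\right)\right)\right)^{2} = \left(5 - 26\right)^{2} = \left(-21\right)^{2} = 441$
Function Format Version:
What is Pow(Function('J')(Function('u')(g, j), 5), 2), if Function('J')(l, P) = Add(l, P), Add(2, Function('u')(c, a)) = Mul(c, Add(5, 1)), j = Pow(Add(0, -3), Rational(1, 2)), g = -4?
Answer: 441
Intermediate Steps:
j = Mul(I, Pow(3, Rational(1, 2))) (j = Pow(-3, Rational(1, 2)) = Mul(I, Pow(3, Rational(1, 2))) ≈ Mul(1.7320, I))
Function('u')(c, a) = Add(-2, Mul(6, c)) (Function('u')(c, a) = Add(-2, Mul(c, Add(5, 1))) = Add(-2, Mul(c, 6)) = Add(-2, Mul(6, c)))
Function('J')(l, P) = Add(P, l)
Pow(Function('J')(Function('u')(g, j), 5), 2) = Pow(Add(5, Add(-2, Mul(6, -4))), 2) = Pow(Add(5, Add(-2, -24)), 2) = Pow(Add(5, -26), 2) = Pow(-21, 2) = 441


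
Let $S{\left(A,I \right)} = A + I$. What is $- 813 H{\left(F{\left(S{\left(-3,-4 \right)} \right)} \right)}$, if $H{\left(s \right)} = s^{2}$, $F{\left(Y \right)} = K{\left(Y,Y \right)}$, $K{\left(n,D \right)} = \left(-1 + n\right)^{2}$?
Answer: $-3330048$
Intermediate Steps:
$F{\left(Y \right)} = \left(-1 + Y\right)^{2}$
$- 813 H{\left(F{\left(S{\left(-3,-4 \right)} \right)} \right)} = - 813 \left(\left(-1 - 7\right)^{2}\right)^{2} = - 813 \left(\left(-8\right)^{2}\right)^{2} = - 813 \cdot 64^{2} = \left(-813\right) 4096 = -3330048$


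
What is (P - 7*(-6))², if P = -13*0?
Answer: 1764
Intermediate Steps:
P = 0
(P - 7*(-6))² = (0 - 7*(-6))² = (0 + 42)² = 42² = 1764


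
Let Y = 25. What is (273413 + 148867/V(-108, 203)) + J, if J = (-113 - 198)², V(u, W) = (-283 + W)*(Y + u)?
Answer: 2457838627/6640 ≈ 3.7016e+5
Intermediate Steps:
V(u, W) = (-283 + W)*(25 + u)
J = 96721 (J = (-311)² = 96721)
(273413 + 148867/V(-108, 203)) + J = (273413 + 148867/(-7075 - 283*(-108) + 25*203 + 203*(-108))) + 96721 = (273413 + 148867/(-7075 + 30564 + 5075 - 21924)) + 96721 = (273413 + 148867/6640) + 96721 = 1815611187/6640 + 96721 = 2457838627/6640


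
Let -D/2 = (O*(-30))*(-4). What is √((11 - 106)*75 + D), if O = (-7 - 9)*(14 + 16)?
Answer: 5*√4323 ≈ 328.75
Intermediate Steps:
O = -480 (O = -16*30 = -480)
D = 115200 (D = -2*(-480*(-30))*(-4) = -28800*(-4) = -2*(-57600) = 115200)
√((11 - 106)*75 + D) = √((11 - 106)*75 + 115200) = √(-95*75 + 115200) = √(-7125 + 115200) = √108075 = 5*√4323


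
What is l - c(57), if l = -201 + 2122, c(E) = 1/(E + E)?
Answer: 218993/114 ≈ 1921.0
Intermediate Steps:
c(E) = 1/(2*E)
l = 1921
l - c(57) = 1921 - 1/(2*57) = 1921 - 1*1/114 = 1921 - 1/114 = 218993/114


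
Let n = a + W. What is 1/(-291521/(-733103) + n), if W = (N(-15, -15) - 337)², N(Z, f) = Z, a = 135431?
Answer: 733103/190119558026 ≈ 3.8560e-6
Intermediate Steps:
W = 123904 (W = (-15 - 337)² = (-352)² = 123904)
n = 259335 (n = 135431 + 123904 = 259335)
1/(-291521/(-733103) + n) = 1/(-291521/(-733103) + 259335) = 1/(-291521*(-1/733103) + 259335) = 1/(291521/733103 + 259335) = 1/(190119558026/733103) = 733103/190119558026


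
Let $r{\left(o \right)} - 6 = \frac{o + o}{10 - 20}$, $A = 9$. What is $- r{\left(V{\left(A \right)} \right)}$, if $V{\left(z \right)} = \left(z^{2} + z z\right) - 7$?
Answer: $25$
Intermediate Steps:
$V{\left(z \right)} = -7 + 2 z^{2}$ ($V{\left(z \right)} = \left(z^{2} + z^{2}\right) - 7 = 2 z^{2} - 7 = -7 + 2 z^{2}$)
$r{\left(o \right)} = 6 - \frac{o}{5}$ ($r{\left(o \right)} = 6 + \frac{o + o}{10 - 20} = 6 + \frac{2 o}{-10} = 6 + 2 o \left(- \frac{1}{10}\right) = 6 - \frac{o}{5}$)
$- r{\left(V{\left(A \right)} \right)} = - (6 - \frac{-7 + 2 \cdot 9^{2}}{5}) = - (6 - \frac{-7 + 2 \cdot 81}{5}) = - (6 - \frac{-7 + 162}{5}) = - (6 - 31) = \left(-1\right) \left(-25\right) = 25$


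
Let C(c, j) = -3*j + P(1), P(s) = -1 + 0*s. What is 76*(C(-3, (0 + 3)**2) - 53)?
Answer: -6156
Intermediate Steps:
P(s) = -1 (P(s) = -1 + 0 = -1)
C(c, j) = -1 - 3*j (C(c, j) = -3*j - 1 = -1 - 3*j)
76*(C(-3, (0 + 3)**2) - 53) = 76*((-1 - 3*(0 + 3)**2) - 53) = 76*((-1 - 3*3**2) - 53) = 76*((-1 - 3*9) - 53) = 76*((-1 - 27) - 53) = 76*(-28 - 53) = 76*(-81) = -6156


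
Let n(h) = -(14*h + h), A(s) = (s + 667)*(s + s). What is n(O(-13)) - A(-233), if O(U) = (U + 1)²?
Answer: 200084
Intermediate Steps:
A(s) = 2*s*(667 + s) (A(s) = (667 + s)*(2*s) = 2*s*(667 + s))
O(U) = (1 + U)²
n(h) = -15*h
n(O(-13)) - A(-233) = -15*(1 - 13)² - 2*(-233)*(667 - 233) = -15*(-12)² - 2*(-233)*434 = -15*144 - 1*(-202244) = -2160 + 202244 = 200084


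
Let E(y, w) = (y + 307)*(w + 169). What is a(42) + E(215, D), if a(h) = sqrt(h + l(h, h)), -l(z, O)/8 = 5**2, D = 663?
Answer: 434304 + I*sqrt(158) ≈ 4.343e+5 + 12.57*I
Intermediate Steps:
l(z, O) = -200 (l(z, O) = -8*5**2 = -8*25 = -200)
E(y, w) = (169 + w)*(307 + y) (E(y, w) = (307 + y)*(169 + w) = (169 + w)*(307 + y))
a(h) = sqrt(-200 + h) (a(h) = sqrt(h - 200) = sqrt(-200 + h))
a(42) + E(215, D) = sqrt(-200 + 42) + (51883 + 169*215 + 307*663 + 663*215) = sqrt(-158) + (51883 + 36335 + 203541 + 142545) = I*sqrt(158) + 434304 = 434304 + I*sqrt(158)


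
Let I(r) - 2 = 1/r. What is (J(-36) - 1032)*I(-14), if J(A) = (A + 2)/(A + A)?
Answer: -15915/8 ≈ -1989.4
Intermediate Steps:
I(r) = 2 + 1/r
J(A) = (2 + A)/(2*A) (J(A) = (2 + A)/((2*A)) = (2 + A)*(1/(2*A)) = (2 + A)/(2*A))
(J(-36) - 1032)*I(-14) = ((1/2)*(2 - 36)/(-36) - 1032)*(2 + 1/(-14)) = ((1/2)*(-1/36)*(-34) - 1032)*(2 - 1/14) = (17/36 - 1032)*(27/14) = -37135/36*27/14 = -15915/8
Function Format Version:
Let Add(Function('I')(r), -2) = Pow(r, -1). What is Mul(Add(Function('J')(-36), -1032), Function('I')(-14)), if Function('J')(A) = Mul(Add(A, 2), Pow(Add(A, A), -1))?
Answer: Rational(-15915, 8) ≈ -1989.4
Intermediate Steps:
Function('I')(r) = Add(2, Pow(r, -1))
Function('J')(A) = Mul(Rational(1, 2), Pow(A, -1), Add(2, A)) (Function('J')(A) = Mul(Add(2, A), Pow(Mul(2, A), -1)) = Mul(Add(2, A), Mul(Rational(1, 2), Pow(A, -1))) = Mul(Rational(1, 2), Pow(A, -1), Add(2, A)))
Mul(Add(Function('J')(-36), -1032), Function('I')(-14)) = Mul(Add(Mul(Rational(1, 2), Pow(-36, -1), Add(2, -36)), -1032), Add(2, Pow(-14, -1))) = Mul(Add(Mul(Rational(1, 2), Rational(-1, 36), -34), -1032), Add(2, Rational(-1, 14))) = Mul(Add(Rational(17, 36), -1032), Rational(27, 14)) = Mul(Rational(-37135, 36), Rational(27, 14)) = Rational(-15915, 8)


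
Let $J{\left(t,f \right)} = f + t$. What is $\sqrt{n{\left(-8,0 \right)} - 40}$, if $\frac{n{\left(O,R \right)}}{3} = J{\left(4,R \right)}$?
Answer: $2 i \sqrt{7} \approx 5.2915 i$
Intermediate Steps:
$n{\left(O,R \right)} = 12 + 3 R$ ($n{\left(O,R \right)} = 3 \left(R + 4\right) = 3 \left(4 + R\right) = 12 + 3 R$)
$\sqrt{n{\left(-8,0 \right)} - 40} = \sqrt{\left(12 + 3 \cdot 0\right) - 40} = \sqrt{\left(12 + 0\right) - 40} = \sqrt{12 - 40} = \sqrt{-28} = 2 i \sqrt{7}$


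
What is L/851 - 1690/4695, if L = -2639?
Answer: -2765659/799089 ≈ -3.4610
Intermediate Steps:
L/851 - 1690/4695 = -2639/851 - 1690/4695 = -2639*1/851 - 1690*1/4695 = -2639/851 - 338/939 = -2765659/799089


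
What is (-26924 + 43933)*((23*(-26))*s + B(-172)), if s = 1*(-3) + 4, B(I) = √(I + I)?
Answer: -10171382 + 34018*I*√86 ≈ -1.0171e+7 + 3.1547e+5*I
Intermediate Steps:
B(I) = √2*√I (B(I) = √(2*I) = √2*√I)
s = 1 (s = -3 + 4 = 1)
(-26924 + 43933)*((23*(-26))*s + B(-172)) = (-26924 + 43933)*((23*(-26))*1 + √2*√(-172)) = 17009*(-598*1 + √2*(2*I*√43)) = 17009*(-598 + 2*I*√86) = -10171382 + 34018*I*√86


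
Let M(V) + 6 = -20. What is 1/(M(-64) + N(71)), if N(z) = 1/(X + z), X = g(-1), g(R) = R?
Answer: -70/1819 ≈ -0.038483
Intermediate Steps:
M(V) = -26 (M(V) = -6 - 20 = -26)
X = -1
N(z) = 1/(-1 + z)
1/(M(-64) + N(71)) = 1/(-26 + 1/(-1 + 71)) = 1/(-26 + 1/70) = 1/(-1819/70) = -70/1819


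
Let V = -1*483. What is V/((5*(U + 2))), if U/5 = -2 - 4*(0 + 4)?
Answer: 483/440 ≈ 1.0977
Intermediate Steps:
U = -90 (U = 5*(-2 - 4*(0 + 4)) = 5*(-2 - 4*4) = 5*(-2 - 1*16) = 5*(-2 - 16) = 5*(-18) = -90)
V = -483
V/((5*(U + 2))) = -483/(5*(-90 + 2)) = -483/(5*(-88)) = -483/(-440) = -1/440*(-483) = 483/440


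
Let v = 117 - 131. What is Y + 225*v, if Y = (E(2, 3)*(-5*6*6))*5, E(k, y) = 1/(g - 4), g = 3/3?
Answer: -2850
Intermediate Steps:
g = 1 (g = 3*(⅓) = 1)
E(k, y) = -⅓ (E(k, y) = 1/(1 - 4) = 1/(-3) = -⅓)
v = -14
Y = 300 (Y = -(-5*6)*6/3*5 = -(-10)*6*5 = -⅓*(-180)*5 = 60*5 = 300)
Y + 225*v = 300 + 225*(-14) = 300 - 3150 = -2850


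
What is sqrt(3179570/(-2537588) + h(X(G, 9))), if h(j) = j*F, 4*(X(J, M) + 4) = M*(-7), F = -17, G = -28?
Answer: sqrt(538486070827597)/1268794 ≈ 18.289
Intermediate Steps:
X(J, M) = -4 - 7*M/4 (X(J, M) = -4 + (M*(-7))/4 = -4 + (-7*M)/4 = -4 - 7*M/4)
h(j) = -17*j (h(j) = j*(-17) = -17*j)
sqrt(3179570/(-2537588) + h(X(G, 9))) = sqrt(3179570/(-2537588) - 17*(-4 - 7/4*9)) = sqrt(3179570*(-1/2537588) - 17*(-4 - 63/4)) = sqrt(-1589785/1268794 - 17*(-79/4)) = sqrt(-1589785/1268794 + 1343/4) = sqrt(848815601/2537588) = sqrt(538486070827597)/1268794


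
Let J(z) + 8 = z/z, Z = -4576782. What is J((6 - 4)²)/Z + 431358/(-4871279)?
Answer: -282028204429/3184968863454 ≈ -0.088550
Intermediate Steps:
J(z) = -7 (J(z) = -8 + z/z = -8 + 1 = -7)
J((6 - 4)²)/Z + 431358/(-4871279) = -7/(-4576782) + 431358/(-4871279) = -7*(-1/4576782) + 431358*(-1/4871279) = 1/653826 - 431358/4871279 = -282028204429/3184968863454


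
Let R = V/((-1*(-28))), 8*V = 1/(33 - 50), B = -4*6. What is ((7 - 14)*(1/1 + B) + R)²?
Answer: 375875669569/14500864 ≈ 25921.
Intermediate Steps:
B = -24
V = -1/136 (V = 1/(8*(33 - 50)) = (⅛)/(-17) = (⅛)*(-1/17) = -1/136 ≈ -0.0073529)
R = -1/3808 (R = -1/(136*((-1*(-28)))) = -1/136/28 = -1/136*1/28 = -1/3808 ≈ -0.00026261)
((7 - 14)*(1/1 + B) + R)² = ((7 - 14)*(1/1 - 24) - 1/3808)² = (-7*(1 - 24) - 1/3808)² = (-7*(-23) - 1/3808)² = (161 - 1/3808)² = (613087/3808)² = 375875669569/14500864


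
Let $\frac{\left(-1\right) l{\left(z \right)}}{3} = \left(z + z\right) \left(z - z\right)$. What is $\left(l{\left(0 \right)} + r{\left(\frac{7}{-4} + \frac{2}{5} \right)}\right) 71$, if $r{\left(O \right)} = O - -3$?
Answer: $\frac{2343}{20} \approx 117.15$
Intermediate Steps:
$l{\left(z \right)} = 0$ ($l{\left(z \right)} = - 3 \left(z + z\right) \left(z - z\right) = - 3 \cdot 2 z 0 = \left(-3\right) 0 = 0$)
$r{\left(O \right)} = 3 + O$ ($r{\left(O \right)} = O + 3 = 3 + O$)
$\left(l{\left(0 \right)} + r{\left(\frac{7}{-4} + \frac{2}{5} \right)}\right) 71 = \left(0 + \left(3 + \left(\frac{7}{-4} + \frac{2}{5}\right)\right)\right) 71 = \left(0 + \left(3 + \left(7 \left(- \frac{1}{4}\right) + 2 \cdot \frac{1}{5}\right)\right)\right) 71 = \left(0 + \left(3 + \left(- \frac{7}{4} + \frac{2}{5}\right)\right)\right) 71 = \left(0 + \left(3 - \frac{27}{20}\right)\right) 71 = \left(0 + \frac{33}{20}\right) 71 = \frac{33}{20} \cdot 71 = \frac{2343}{20}$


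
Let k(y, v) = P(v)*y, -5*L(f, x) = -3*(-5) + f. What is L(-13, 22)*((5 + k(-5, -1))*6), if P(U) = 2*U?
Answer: -36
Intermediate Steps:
L(f, x) = -3 - f/5 (L(f, x) = -(-3*(-5) + f)/5 = -(15 + f)/5 = -3 - f/5)
k(y, v) = 2*v*y (k(y, v) = (2*v)*y = 2*v*y)
L(-13, 22)*((5 + k(-5, -1))*6) = (-3 - 1/5*(-13))*((5 + 2*(-1)*(-5))*6) = (-3 + 13/5)*((5 + 10)*6) = -6*6 = -2/5*90 = -36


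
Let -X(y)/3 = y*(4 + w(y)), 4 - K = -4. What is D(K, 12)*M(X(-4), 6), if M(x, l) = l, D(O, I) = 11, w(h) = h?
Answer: 66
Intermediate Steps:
K = 8 (K = 4 - 1*(-4) = 4 + 4 = 8)
X(y) = -3*y*(4 + y)
D(K, 12)*M(X(-4), 6) = 11*6 = 66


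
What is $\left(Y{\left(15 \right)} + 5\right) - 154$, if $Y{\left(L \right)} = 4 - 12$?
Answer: $-157$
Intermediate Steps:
$Y{\left(L \right)} = -8$ ($Y{\left(L \right)} = 4 - 12 = -8$)
$\left(Y{\left(15 \right)} + 5\right) - 154 = \left(-8 + 5\right) - 154 = -3 - 154 = -157$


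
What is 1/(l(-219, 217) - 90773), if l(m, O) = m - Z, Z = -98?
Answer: -1/90894 ≈ -1.1002e-5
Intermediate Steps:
l(m, O) = 98 + m (l(m, O) = m - 1*(-98) = m + 98 = 98 + m)
1/(l(-219, 217) - 90773) = 1/((98 - 219) - 90773) = 1/(-121 - 90773) = 1/(-90894) = -1/90894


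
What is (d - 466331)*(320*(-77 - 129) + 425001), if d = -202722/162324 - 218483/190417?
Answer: -862633160103869307239/5151541518 ≈ -1.6745e+11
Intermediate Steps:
d = -12344458261/5151541518 (d = -202722*1/162324 - 218483*1/190417 = -33787/27054 - 218483/190417 = -12344458261/5151541518 ≈ -2.3963)
(d - 466331)*(320*(-77 - 129) + 425001) = (-12344458261/5151541518 - 466331)*(320*(-77 - 129) + 425001) = -2402335852088719*(320*(-206) + 425001)/5151541518 = -2402335852088719*(-65920 + 425001)/5151541518 = -2402335852088719/5151541518*359081 = -862633160103869307239/5151541518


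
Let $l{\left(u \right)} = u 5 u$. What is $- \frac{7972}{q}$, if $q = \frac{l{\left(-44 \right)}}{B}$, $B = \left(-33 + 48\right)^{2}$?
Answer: $- \frac{89685}{484} \approx -185.3$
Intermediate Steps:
$B = 225$ ($B = 15^{2} = 225$)
$l{\left(u \right)} = 5 u^{2}$ ($l{\left(u \right)} = 5 u u = 5 u^{2}$)
$q = \frac{1936}{45}$ ($q = \frac{5 \left(-44\right)^{2}}{225} = 5 \cdot 1936 \cdot \frac{1}{225} = 9680 \cdot \frac{1}{225} = \frac{1936}{45} \approx 43.022$)
$- \frac{7972}{q} = - \frac{7972}{\frac{1936}{45}} = \left(-7972\right) \frac{45}{1936} = - \frac{89685}{484}$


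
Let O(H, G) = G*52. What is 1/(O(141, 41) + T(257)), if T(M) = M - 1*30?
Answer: 1/2359 ≈ 0.00042391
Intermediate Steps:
T(M) = -30 + M (T(M) = M - 30 = -30 + M)
O(H, G) = 52*G
1/(O(141, 41) + T(257)) = 1/(52*41 + (-30 + 257)) = 1/(2132 + 227) = 1/2359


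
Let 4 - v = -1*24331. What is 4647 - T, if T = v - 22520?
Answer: 2832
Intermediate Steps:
v = 24335 (v = 4 - (-1)*24331 = 4 - 1*(-24331) = 4 + 24331 = 24335)
T = 1815 (T = 24335 - 22520 = 1815)
4647 - T = 4647 - 1*1815 = 4647 - 1815 = 2832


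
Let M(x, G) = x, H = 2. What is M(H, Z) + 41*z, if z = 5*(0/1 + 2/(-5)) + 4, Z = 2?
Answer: 84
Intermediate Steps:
z = 2 (z = 5*(0*1 + 2*(-⅕)) + 4 = 5*(0 - ⅖) + 4 = 5*(-⅖) + 4 = -2 + 4 = 2)
M(H, Z) + 41*z = 2 + 41*2 = 2 + 82 = 84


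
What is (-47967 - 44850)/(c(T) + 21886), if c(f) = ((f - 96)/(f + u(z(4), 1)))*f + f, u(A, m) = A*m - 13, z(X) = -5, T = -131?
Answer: -1536637/356862 ≈ -4.3060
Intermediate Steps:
u(A, m) = -13 + A*m
c(f) = f + f*(-96 + f)/(-18 + f) (c(f) = ((f - 96)/(f + (-13 - 5*1)))*f + f = ((-96 + f)/(f + (-13 - 5)))*f + f = ((-96 + f)/(f - 18))*f + f = ((-96 + f)/(-18 + f))*f + f = f*(-96 + f)/(-18 + f) + f = f + f*(-96 + f)/(-18 + f))
(-47967 - 44850)/(c(T) + 21886) = (-47967 - 44850)/(2*(-131)*(-57 - 131)/(-18 - 131) + 21886) = -92817/(2*(-131)*(-188)/(-149) + 21886) = -92817/(2*(-131)*(-1/149)*(-188) + 21886) = -92817/(-49256/149 + 21886) = -92817/3211758/149 = -92817*149/3211758 = -1536637/356862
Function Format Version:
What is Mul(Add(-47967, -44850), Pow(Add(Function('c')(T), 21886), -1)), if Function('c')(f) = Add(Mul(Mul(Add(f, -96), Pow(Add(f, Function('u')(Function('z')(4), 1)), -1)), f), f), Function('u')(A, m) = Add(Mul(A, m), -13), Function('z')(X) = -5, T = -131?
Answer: Rational(-1536637, 356862) ≈ -4.3060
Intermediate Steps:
Function('u')(A, m) = Add(-13, Mul(A, m))
Function('c')(f) = Add(f, Mul(f, Pow(Add(-18, f), -1), Add(-96, f))) (Function('c')(f) = Add(Mul(Mul(Add(f, -96), Pow(Add(f, Add(-13, Mul(-5, 1))), -1)), f), f) = Add(Mul(Mul(Add(-96, f), Pow(Add(f, Add(-13, -5)), -1)), f), f) = Add(Mul(Mul(Add(-96, f), Pow(Add(f, -18), -1)), f), f) = Add(Mul(Mul(Add(-96, f), Pow(Add(-18, f), -1)), f), f) = Add(Mul(Mul(Pow(Add(-18, f), -1), Add(-96, f)), f), f) = Add(Mul(f, Pow(Add(-18, f), -1), Add(-96, f)), f) = Add(f, Mul(f, Pow(Add(-18, f), -1), Add(-96, f))))
Mul(Add(-47967, -44850), Pow(Add(Function('c')(T), 21886), -1)) = Mul(Add(-47967, -44850), Pow(Add(Mul(2, -131, Pow(Add(-18, -131), -1), Add(-57, -131)), 21886), -1)) = Mul(-92817, Pow(Add(Mul(2, -131, Pow(-149, -1), -188), 21886), -1)) = Mul(-92817, Pow(Add(Mul(2, -131, Rational(-1, 149), -188), 21886), -1)) = Mul(-92817, Pow(Add(Rational(-49256, 149), 21886), -1)) = Mul(-92817, Pow(Rational(3211758, 149), -1)) = Mul(-92817, Rational(149, 3211758)) = Rational(-1536637, 356862)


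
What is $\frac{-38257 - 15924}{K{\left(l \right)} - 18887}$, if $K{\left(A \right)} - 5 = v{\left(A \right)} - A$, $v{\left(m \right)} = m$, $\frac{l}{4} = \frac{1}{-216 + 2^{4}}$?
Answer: $\frac{54181}{18882} \approx 2.8695$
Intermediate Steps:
$l = - \frac{1}{50}$ ($l = \frac{4}{-216 + 2^{4}} = \frac{4}{-216 + 16} = \frac{4}{-200} = 4 \left(- \frac{1}{200}\right) = - \frac{1}{50} \approx -0.02$)
$K{\left(A \right)} = 5$ ($K{\left(A \right)} = 5 + \left(A - A\right) = 5 + 0 = 5$)
$\frac{-38257 - 15924}{K{\left(l \right)} - 18887} = \frac{-38257 - 15924}{5 - 18887} = - \frac{54181}{-18882} = \left(-54181\right) \left(- \frac{1}{18882}\right) = \frac{54181}{18882}$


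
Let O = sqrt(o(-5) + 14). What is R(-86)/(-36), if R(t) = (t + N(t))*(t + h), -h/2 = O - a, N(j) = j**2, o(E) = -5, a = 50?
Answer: -14620/9 ≈ -1624.4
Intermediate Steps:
O = 3 (O = sqrt(-5 + 14) = sqrt(9) = 3)
h = 94 (h = -2*(3 - 1*50) = -2*(3 - 50) = -2*(-47) = 94)
R(t) = (94 + t)*(t + t**2) (R(t) = (t + t**2)*(t + 94) = (t + t**2)*(94 + t) = (94 + t)*(t + t**2))
R(-86)/(-36) = -86*(94 + (-86)**2 + 95*(-86))/(-36) = -86*(94 + 7396 - 8170)*(-1/36) = -86*(-680)*(-1/36) = 58480*(-1/36) = -14620/9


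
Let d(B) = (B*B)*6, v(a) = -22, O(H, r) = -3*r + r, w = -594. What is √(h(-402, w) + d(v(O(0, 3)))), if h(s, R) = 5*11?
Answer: √2959 ≈ 54.397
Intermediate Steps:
O(H, r) = -2*r
h(s, R) = 55
d(B) = 6*B² (d(B) = B²*6 = 6*B²)
√(h(-402, w) + d(v(O(0, 3)))) = √(55 + 6*(-22)²) = √(55 + 6*484) = √(55 + 2904) = √2959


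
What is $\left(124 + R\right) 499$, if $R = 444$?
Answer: $283432$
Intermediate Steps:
$\left(124 + R\right) 499 = \left(124 + 444\right) 499 = 568 \cdot 499 = 283432$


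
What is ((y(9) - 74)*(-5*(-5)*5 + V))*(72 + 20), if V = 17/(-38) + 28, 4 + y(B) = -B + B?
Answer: -20799636/19 ≈ -1.0947e+6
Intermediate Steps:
y(B) = -4 (y(B) = -4 + (-B + B) = -4 + 0 = -4)
V = 1047/38 (V = 17*(-1/38) + 28 = -17/38 + 28 = 1047/38 ≈ 27.553)
((y(9) - 74)*(-5*(-5)*5 + V))*(72 + 20) = ((-4 - 74)*(-5*(-5)*5 + 1047/38))*(72 + 20) = -78*(25*5 + 1047/38)*92 = -78*(125 + 1047/38)*92 = -78*5797/38*92 = -226083/19*92 = -20799636/19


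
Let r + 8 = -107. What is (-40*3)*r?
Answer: 13800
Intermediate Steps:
r = -115 (r = -8 - 107 = -115)
(-40*3)*r = -40*3*(-115) = -120*(-115) = 13800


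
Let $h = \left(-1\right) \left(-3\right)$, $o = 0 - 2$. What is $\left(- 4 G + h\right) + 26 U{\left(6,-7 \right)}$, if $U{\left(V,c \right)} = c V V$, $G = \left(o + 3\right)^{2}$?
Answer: $-6553$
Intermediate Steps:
$o = -2$ ($o = 0 - 2 = -2$)
$G = 1$ ($G = \left(-2 + 3\right)^{2} = 1^{2} = 1$)
$U{\left(V,c \right)} = c V^{2}$ ($U{\left(V,c \right)} = V c V = c V^{2}$)
$h = 3$
$\left(- 4 G + h\right) + 26 U{\left(6,-7 \right)} = \left(\left(-4\right) 1 + 3\right) + 26 \left(- 7 \cdot 6^{2}\right) = \left(-4 + 3\right) + 26 \left(\left(-7\right) 36\right) = -1 + 26 \left(-252\right) = -1 - 6552 = -6553$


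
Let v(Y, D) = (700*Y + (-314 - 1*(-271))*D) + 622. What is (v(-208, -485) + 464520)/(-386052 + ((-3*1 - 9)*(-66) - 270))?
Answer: -340397/385530 ≈ -0.88293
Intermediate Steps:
v(Y, D) = 622 - 43*D + 700*Y (v(Y, D) = (700*Y + (-314 + 271)*D) + 622 = (700*Y - 43*D) + 622 = (-43*D + 700*Y) + 622 = 622 - 43*D + 700*Y)
(v(-208, -485) + 464520)/(-386052 + ((-3*1 - 9)*(-66) - 270)) = ((622 - 43*(-485) + 700*(-208)) + 464520)/(-386052 + ((-3*1 - 9)*(-66) - 270)) = ((622 + 20855 - 145600) + 464520)/(-386052 + ((-3 - 9)*(-66) - 270)) = (-124123 + 464520)/(-386052 + (-12*(-66) - 270)) = 340397/(-386052 + (792 - 270)) = 340397/(-386052 + 522) = 340397/(-385530) = 340397*(-1/385530) = -340397/385530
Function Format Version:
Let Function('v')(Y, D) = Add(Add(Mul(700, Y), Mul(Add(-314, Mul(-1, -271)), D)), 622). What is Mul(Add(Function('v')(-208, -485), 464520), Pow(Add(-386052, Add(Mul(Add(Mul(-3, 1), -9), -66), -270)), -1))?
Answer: Rational(-340397, 385530) ≈ -0.88293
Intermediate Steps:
Function('v')(Y, D) = Add(622, Mul(-43, D), Mul(700, Y)) (Function('v')(Y, D) = Add(Add(Mul(700, Y), Mul(Add(-314, 271), D)), 622) = Add(Add(Mul(700, Y), Mul(-43, D)), 622) = Add(Add(Mul(-43, D), Mul(700, Y)), 622) = Add(622, Mul(-43, D), Mul(700, Y)))
Mul(Add(Function('v')(-208, -485), 464520), Pow(Add(-386052, Add(Mul(Add(Mul(-3, 1), -9), -66), -270)), -1)) = Mul(Add(Add(622, Mul(-43, -485), Mul(700, -208)), 464520), Pow(Add(-386052, Add(Mul(Add(Mul(-3, 1), -9), -66), -270)), -1)) = Mul(Add(Add(622, 20855, -145600), 464520), Pow(Add(-386052, Add(Mul(Add(-3, -9), -66), -270)), -1)) = Mul(Add(-124123, 464520), Pow(Add(-386052, Add(Mul(-12, -66), -270)), -1)) = Mul(340397, Pow(Add(-386052, Add(792, -270)), -1)) = Mul(340397, Pow(Add(-386052, 522), -1)) = Mul(340397, Pow(-385530, -1)) = Mul(340397, Rational(-1, 385530)) = Rational(-340397, 385530)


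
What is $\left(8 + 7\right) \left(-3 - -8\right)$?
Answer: $75$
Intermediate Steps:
$\left(8 + 7\right) \left(-3 - -8\right) = 15 \left(-3 + 8\right) = 15 \cdot 5 = 75$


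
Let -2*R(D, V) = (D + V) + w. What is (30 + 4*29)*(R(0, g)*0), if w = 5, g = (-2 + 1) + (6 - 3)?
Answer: 0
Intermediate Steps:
g = 2 (g = -1 + 3 = 2)
R(D, V) = -5/2 - D/2 - V/2 (R(D, V) = -((D + V) + 5)/2 = -(5 + D + V)/2 = -5/2 - D/2 - V/2)
(30 + 4*29)*(R(0, g)*0) = (30 + 4*29)*((-5/2 - 1/2*0 - 1/2*2)*0) = (30 + 116)*((-5/2 + 0 - 1)*0) = 146*(-7/2*0) = 146*0 = 0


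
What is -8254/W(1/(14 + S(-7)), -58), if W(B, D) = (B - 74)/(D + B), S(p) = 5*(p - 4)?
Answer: -19636266/3035 ≈ -6469.9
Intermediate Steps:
S(p) = -20 + 5*p (S(p) = 5*(-4 + p) = -20 + 5*p)
W(B, D) = (-74 + B)/(B + D)
-8254/W(1/(14 + S(-7)), -58) = -8254*(1/(14 + (-20 + 5*(-7))) - 58)/(-74 + 1/(14 + (-20 + 5*(-7)))) = -8254*(1/(14 + (-20 - 35)) - 58)/(-74 + 1/(14 + (-20 - 35))) = -8254*(1/(14 - 55) - 58)/(-74 + 1/(14 - 55)) = -8254*(1/(-41) - 58)/(-74 + 1/(-41)) = -8254*(-1/41 - 58)/(-74 - 1/41) = -8254/(-3035/41/(-2379/41)) = -8254/((-41/2379*(-3035/41))) = -8254/3035/2379 = -8254*2379/3035 = -19636266/3035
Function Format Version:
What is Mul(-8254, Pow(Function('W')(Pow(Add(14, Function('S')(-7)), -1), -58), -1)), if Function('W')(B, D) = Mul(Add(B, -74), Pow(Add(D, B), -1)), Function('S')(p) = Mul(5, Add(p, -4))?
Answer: Rational(-19636266, 3035) ≈ -6469.9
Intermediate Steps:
Function('S')(p) = Add(-20, Mul(5, p)) (Function('S')(p) = Mul(5, Add(-4, p)) = Add(-20, Mul(5, p)))
Function('W')(B, D) = Mul(Pow(Add(B, D), -1), Add(-74, B)) (Function('W')(B, D) = Mul(Add(-74, B), Pow(Add(B, D), -1)) = Mul(Pow(Add(B, D), -1), Add(-74, B)))
Mul(-8254, Pow(Function('W')(Pow(Add(14, Function('S')(-7)), -1), -58), -1)) = Mul(-8254, Pow(Mul(Pow(Add(Pow(Add(14, Add(-20, Mul(5, -7))), -1), -58), -1), Add(-74, Pow(Add(14, Add(-20, Mul(5, -7))), -1))), -1)) = Mul(-8254, Pow(Mul(Pow(Add(Pow(Add(14, Add(-20, -35)), -1), -58), -1), Add(-74, Pow(Add(14, Add(-20, -35)), -1))), -1)) = Mul(-8254, Pow(Mul(Pow(Add(Pow(Add(14, -55), -1), -58), -1), Add(-74, Pow(Add(14, -55), -1))), -1)) = Mul(-8254, Pow(Mul(Pow(Add(Pow(-41, -1), -58), -1), Add(-74, Pow(-41, -1))), -1)) = Mul(-8254, Pow(Mul(Pow(Add(Rational(-1, 41), -58), -1), Add(-74, Rational(-1, 41))), -1)) = Mul(-8254, Pow(Mul(Pow(Rational(-2379, 41), -1), Rational(-3035, 41)), -1)) = Mul(-8254, Pow(Mul(Rational(-41, 2379), Rational(-3035, 41)), -1)) = Mul(-8254, Pow(Rational(3035, 2379), -1)) = Mul(-8254, Rational(2379, 3035)) = Rational(-19636266, 3035)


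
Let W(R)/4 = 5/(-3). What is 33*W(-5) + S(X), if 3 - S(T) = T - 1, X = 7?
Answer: -223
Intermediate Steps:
S(T) = 4 - T (S(T) = 3 - (T - 1) = 3 - (-1 + T) = 3 + (1 - T) = 4 - T)
W(R) = -20/3 (W(R) = 4*(5/(-3)) = 4*(5*(-1/3)) = 4*(-5/3) = -20/3)
33*W(-5) + S(X) = 33*(-20/3) + (4 - 1*7) = -220 + (4 - 7) = -220 - 3 = -223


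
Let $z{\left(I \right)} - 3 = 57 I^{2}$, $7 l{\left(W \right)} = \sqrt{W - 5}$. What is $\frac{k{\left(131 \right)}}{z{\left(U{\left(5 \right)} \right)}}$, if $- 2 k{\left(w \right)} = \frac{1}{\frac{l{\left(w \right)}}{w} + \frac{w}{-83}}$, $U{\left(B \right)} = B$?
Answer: $\frac{186591553}{841041181560} + \frac{902459 \sqrt{14}}{1962429423640} \approx 0.00022358$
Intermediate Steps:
$l{\left(W \right)} = \frac{\sqrt{-5 + W}}{7}$ ($l{\left(W \right)} = \frac{\sqrt{W - 5}}{7} = \frac{\sqrt{-5 + W}}{7}$)
$z{\left(I \right)} = 3 + 57 I^{2}$
$k{\left(w \right)} = - \frac{1}{2 \left(- \frac{w}{83} + \frac{\sqrt{-5 + w}}{7 w}\right)}$ ($k{\left(w \right)} = - \frac{1}{2 \left(\frac{\frac{1}{7} \sqrt{-5 + w}}{w} + \frac{w}{-83}\right)} = - \frac{1}{2 \left(\frac{\sqrt{-5 + w}}{7 w} + w \left(- \frac{1}{83}\right)\right)} = - \frac{1}{2 \left(\frac{\sqrt{-5 + w}}{7 w} - \frac{w}{83}\right)} = - \frac{1}{2 \left(- \frac{w}{83} + \frac{\sqrt{-5 + w}}{7 w}\right)}$)
$\frac{k{\left(131 \right)}}{z{\left(U{\left(5 \right)} \right)}} = \frac{\frac{581}{2} \cdot 131 \frac{1}{- 83 \sqrt{-5 + 131} + 7 \cdot 131^{2}}}{3 + 57 \cdot 5^{2}} = \frac{\frac{581}{2} \cdot 131 \frac{1}{- 83 \sqrt{126} + 7 \cdot 17161}}{3 + 57 \cdot 25} = \frac{\frac{581}{2} \cdot 131 \frac{1}{- 83 \cdot 3 \sqrt{14} + 120127}}{3 + 1425} = \frac{\frac{581}{2} \cdot 131 \frac{1}{- 249 \sqrt{14} + 120127}}{1428} = \frac{581}{2} \cdot 131 \frac{1}{120127 - 249 \sqrt{14}} \cdot \frac{1}{1428} = \frac{76111}{2 \left(120127 - 249 \sqrt{14}\right)} \frac{1}{1428} = \frac{10873}{408 \left(120127 - 249 \sqrt{14}\right)}$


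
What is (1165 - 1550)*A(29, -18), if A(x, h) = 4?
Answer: -1540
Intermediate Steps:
(1165 - 1550)*A(29, -18) = (1165 - 1550)*4 = -385*4 = -1540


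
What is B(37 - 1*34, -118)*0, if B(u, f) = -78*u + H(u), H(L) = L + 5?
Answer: 0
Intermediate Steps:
H(L) = 5 + L
B(u, f) = 5 - 77*u (B(u, f) = -78*u + (5 + u) = 5 - 77*u)
B(37 - 1*34, -118)*0 = (5 - 77*(37 - 1*34))*0 = (5 - 77*(37 - 34))*0 = (5 - 77*3)*0 = (5 - 231)*0 = -226*0 = 0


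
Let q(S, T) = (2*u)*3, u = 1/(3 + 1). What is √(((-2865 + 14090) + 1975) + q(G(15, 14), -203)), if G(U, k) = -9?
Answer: √52806/2 ≈ 114.90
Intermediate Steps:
u = ¼ (u = 1/4 = ¼ ≈ 0.25000)
q(S, T) = 3/2 (q(S, T) = (2*(¼))*3 = (½)*3 = 3/2)
√(((-2865 + 14090) + 1975) + q(G(15, 14), -203)) = √(((-2865 + 14090) + 1975) + 3/2) = √((11225 + 1975) + 3/2) = √(13200 + 3/2) = √(26403/2) = √52806/2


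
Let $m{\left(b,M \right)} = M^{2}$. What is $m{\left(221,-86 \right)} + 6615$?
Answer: $14011$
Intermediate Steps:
$m{\left(221,-86 \right)} + 6615 = \left(-86\right)^{2} + 6615 = 7396 + 6615 = 14011$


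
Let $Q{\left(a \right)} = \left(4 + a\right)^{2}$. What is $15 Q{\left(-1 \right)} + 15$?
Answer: $150$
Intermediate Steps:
$15 Q{\left(-1 \right)} + 15 = 15 \left(4 - 1\right)^{2} + 15 = 15 \cdot 3^{2} + 15 = 15 \cdot 9 + 15 = 135 + 15 = 150$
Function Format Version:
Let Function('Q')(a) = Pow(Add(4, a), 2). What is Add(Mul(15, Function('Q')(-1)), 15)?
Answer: 150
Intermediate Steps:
Add(Mul(15, Function('Q')(-1)), 15) = Add(Mul(15, Pow(Add(4, -1), 2)), 15) = Add(Mul(15, Pow(3, 2)), 15) = Add(Mul(15, 9), 15) = Add(135, 15) = 150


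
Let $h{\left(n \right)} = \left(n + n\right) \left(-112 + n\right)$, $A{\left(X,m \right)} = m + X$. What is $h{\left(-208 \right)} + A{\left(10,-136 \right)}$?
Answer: $132994$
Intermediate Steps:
$A{\left(X,m \right)} = X + m$
$h{\left(n \right)} = 2 n \left(-112 + n\right)$
$h{\left(-208 \right)} + A{\left(10,-136 \right)} = 2 \left(-208\right) \left(-112 - 208\right) + \left(10 - 136\right) = 2 \left(-208\right) \left(-320\right) - 126 = 133120 - 126 = 132994$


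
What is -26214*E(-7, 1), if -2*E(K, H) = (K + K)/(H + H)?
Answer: -91749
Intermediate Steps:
E(K, H) = -K/(2*H) (E(K, H) = -(K + K)/(2*(H + H)) = -2*K/(2*(2*H)) = -2*K*1/(2*H)/2 = -K/(2*H))
-26214*E(-7, 1) = -(-13107)*(-7)/1 = -(-13107)*(-7) = -26214*7/2 = -91749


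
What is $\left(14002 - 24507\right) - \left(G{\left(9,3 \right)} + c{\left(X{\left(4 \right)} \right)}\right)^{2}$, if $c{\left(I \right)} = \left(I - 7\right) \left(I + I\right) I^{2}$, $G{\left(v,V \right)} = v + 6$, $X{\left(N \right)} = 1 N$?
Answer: $-146666$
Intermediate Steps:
$X{\left(N \right)} = N$
$G{\left(v,V \right)} = 6 + v$
$c{\left(I \right)} = 2 I^{3} \left(-7 + I\right)$ ($c{\left(I \right)} = \left(-7 + I\right) 2 I I^{2} = 2 I \left(-7 + I\right) I^{2} = 2 I^{3} \left(-7 + I\right)$)
$\left(14002 - 24507\right) - \left(G{\left(9,3 \right)} + c{\left(X{\left(4 \right)} \right)}\right)^{2} = \left(14002 - 24507\right) - \left(\left(6 + 9\right) + 2 \cdot 4^{3} \left(-7 + 4\right)\right)^{2} = -10505 - \left(15 + 2 \cdot 64 \left(-3\right)\right)^{2} = -10505 - \left(15 - 384\right)^{2} = -10505 - \left(-369\right)^{2} = -10505 - 136161 = -146666$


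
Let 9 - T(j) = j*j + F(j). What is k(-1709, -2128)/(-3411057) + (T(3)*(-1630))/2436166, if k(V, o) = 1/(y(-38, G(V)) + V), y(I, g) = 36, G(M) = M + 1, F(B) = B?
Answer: 13952878710728/6951232259661963 ≈ 0.0020073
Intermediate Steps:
G(M) = 1 + M
k(V, o) = 1/(36 + V)
T(j) = 9 - j - j² (T(j) = 9 - (j*j + j) = 9 - (j² + j) = 9 - (j + j²) = 9 + (-j - j²) = 9 - j - j²)
k(-1709, -2128)/(-3411057) + (T(3)*(-1630))/2436166 = 1/((36 - 1709)*(-3411057)) + ((9 - 1*3 - 1*3²)*(-1630))/2436166 = -1/3411057/(-1673) + ((9 - 3 - 1*9)*(-1630))*(1/2436166) = -1/1673*(-1/3411057) + ((9 - 3 - 9)*(-1630))*(1/2436166) = 1/5706698361 - 3*(-1630)*(1/2436166) = 1/5706698361 + 4890*(1/2436166) = 1/5706698361 + 2445/1218083 = 13952878710728/6951232259661963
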